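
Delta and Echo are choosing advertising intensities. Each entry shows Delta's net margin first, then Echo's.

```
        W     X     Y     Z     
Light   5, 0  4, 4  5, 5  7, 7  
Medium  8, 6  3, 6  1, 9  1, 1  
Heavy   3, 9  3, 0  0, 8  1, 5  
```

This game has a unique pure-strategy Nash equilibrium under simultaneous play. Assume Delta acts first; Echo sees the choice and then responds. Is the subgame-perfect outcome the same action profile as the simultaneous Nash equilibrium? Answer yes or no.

yes

Solve by backward induction (Delta leads).
- Light → Echo plays Z (best of 0, 4, 5, 7); Delta gets 7.
- Medium → Echo plays Y (best of 6, 6, 9, 1); Delta gets 1.
- Heavy → Echo plays W (best of 9, 0, 8, 5); Delta gets 3.
Among 7, 1, 3, the best is 7 at Light. Subgame-perfect outcome: (Light, Z) with payoffs (7, 7).
Under simultaneous play:
Delta's best replies: W→Medium; X→Light; Y→Light; Z→Light.
Echo's best replies: Light→Z; Medium→Y; Heavy→W.
Only (Light, Z) has each player best-responding; Nash payoffs (7, 7).
Sequential outcome (Light, Z) coincides with the Nash profile (Light, Z).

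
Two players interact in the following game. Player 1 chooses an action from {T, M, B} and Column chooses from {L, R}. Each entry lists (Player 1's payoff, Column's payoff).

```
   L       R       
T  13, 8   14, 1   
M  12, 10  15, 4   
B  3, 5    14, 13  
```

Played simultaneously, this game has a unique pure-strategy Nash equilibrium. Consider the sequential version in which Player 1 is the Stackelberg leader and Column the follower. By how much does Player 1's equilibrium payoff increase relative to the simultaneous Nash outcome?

Work backward from Column's decision.
- T: Column compares 8, 1 and picks L; Player 1 would get 13.
- M: Column compares 10, 4 and picks L; Player 1 would get 12.
- B: Column compares 5, 13 and picks R; Player 1 would get 14.
Player 1's induced payoffs are 13, 12, 14, so Player 1 commits to B. Subgame-perfect outcome: (B, R) with payoffs (14, 13).
Under simultaneous play:
Player 1's best replies: L→T; R→M.
Column's best replies: T→L; M→L; B→R.
Only (T, L) has each player best-responding; Nash payoffs (13, 8).
Player 1's commitment gain: 14 − 13 = 1.

1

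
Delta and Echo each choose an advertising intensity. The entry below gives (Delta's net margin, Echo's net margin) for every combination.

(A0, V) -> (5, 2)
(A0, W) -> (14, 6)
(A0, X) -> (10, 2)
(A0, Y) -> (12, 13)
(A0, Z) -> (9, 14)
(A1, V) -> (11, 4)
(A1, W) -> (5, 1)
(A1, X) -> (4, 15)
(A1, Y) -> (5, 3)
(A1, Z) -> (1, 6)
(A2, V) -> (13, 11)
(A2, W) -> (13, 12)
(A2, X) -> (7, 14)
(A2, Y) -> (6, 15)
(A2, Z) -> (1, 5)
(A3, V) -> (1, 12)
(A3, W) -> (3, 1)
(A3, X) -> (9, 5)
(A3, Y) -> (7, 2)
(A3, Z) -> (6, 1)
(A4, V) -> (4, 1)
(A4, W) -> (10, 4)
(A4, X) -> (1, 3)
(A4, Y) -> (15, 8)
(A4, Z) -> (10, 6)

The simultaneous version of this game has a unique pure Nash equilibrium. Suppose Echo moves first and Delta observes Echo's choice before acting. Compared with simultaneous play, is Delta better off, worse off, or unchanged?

Delta best-responds to each possible Echo move:
- V: BR = A2, leader payoff 11.
- W: BR = A0, leader payoff 6.
- X: BR = A0, leader payoff 2.
- Y: BR = A4, leader payoff 8.
- Z: BR = A4, leader payoff 6.
Maximizing over 11, 6, 2, 8, 6, Echo chooses V. Subgame-perfect outcome: (A2, V) with payoffs (13, 11).
For the simultaneous game, intersect best replies.
Delta's best replies: V→A2; W→A0; X→A0; Y→A4; Z→A4.
Echo's best replies: A0→Z; A1→X; A2→Y; A3→V; A4→Y.
Only (A4, Y) has each player best-responding; Nash payoffs (15, 8).
Delta earns 13 sequentially versus 15 at the Nash outcome: worse off.

worse off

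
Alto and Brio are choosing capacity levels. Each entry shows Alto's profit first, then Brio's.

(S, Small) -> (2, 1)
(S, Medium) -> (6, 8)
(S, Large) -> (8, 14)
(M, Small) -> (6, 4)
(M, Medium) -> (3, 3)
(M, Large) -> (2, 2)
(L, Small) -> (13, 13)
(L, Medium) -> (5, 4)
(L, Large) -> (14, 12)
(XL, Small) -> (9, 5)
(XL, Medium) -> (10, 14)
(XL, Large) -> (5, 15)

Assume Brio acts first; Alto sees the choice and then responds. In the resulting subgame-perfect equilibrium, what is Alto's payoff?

10

Work backward from Alto's decision.
- Small: Alto compares 2, 6, 13, 9 and picks L; Brio would get 13.
- Medium: Alto compares 6, 3, 5, 10 and picks XL; Brio would get 14.
- Large: Alto compares 8, 2, 14, 5 and picks L; Brio would get 12.
Maximizing over 13, 14, 12, Brio chooses Medium. Subgame-perfect outcome: (XL, Medium) with payoffs (10, 14).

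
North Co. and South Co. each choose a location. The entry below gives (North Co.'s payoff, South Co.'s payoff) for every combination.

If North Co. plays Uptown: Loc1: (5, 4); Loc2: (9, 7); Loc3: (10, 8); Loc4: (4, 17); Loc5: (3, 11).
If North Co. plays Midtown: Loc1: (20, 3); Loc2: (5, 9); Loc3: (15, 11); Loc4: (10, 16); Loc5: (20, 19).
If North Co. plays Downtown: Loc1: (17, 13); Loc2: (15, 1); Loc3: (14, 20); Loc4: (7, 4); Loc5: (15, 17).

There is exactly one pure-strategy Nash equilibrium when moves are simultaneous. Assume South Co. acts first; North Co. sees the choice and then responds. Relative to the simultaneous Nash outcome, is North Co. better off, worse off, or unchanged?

Backward induction with South Co. moving first.
- Loc1: North Co. compares 5, 20, 17 and picks Midtown; South Co. would get 3.
- Loc2: North Co. compares 9, 5, 15 and picks Downtown; South Co. would get 1.
- Loc3: North Co. compares 10, 15, 14 and picks Midtown; South Co. would get 11.
- Loc4: North Co. compares 4, 10, 7 and picks Midtown; South Co. would get 16.
- Loc5: North Co. compares 3, 20, 15 and picks Midtown; South Co. would get 19.
South Co.'s induced payoffs are 3, 1, 11, 16, 19, so South Co. commits to Loc5. Subgame-perfect outcome: (Midtown, Loc5) with payoffs (20, 19).
Now find the simultaneous Nash equilibrium.
North Co.'s best replies: Loc1→Midtown; Loc2→Downtown; Loc3→Midtown; Loc4→Midtown; Loc5→Midtown.
South Co.'s best replies: Uptown→Loc4; Midtown→Loc5; Downtown→Loc3.
Only (Midtown, Loc5) has each player best-responding; Nash payoffs (20, 19).
North Co. earns 20 sequentially versus 20 at the Nash outcome: unchanged.

unchanged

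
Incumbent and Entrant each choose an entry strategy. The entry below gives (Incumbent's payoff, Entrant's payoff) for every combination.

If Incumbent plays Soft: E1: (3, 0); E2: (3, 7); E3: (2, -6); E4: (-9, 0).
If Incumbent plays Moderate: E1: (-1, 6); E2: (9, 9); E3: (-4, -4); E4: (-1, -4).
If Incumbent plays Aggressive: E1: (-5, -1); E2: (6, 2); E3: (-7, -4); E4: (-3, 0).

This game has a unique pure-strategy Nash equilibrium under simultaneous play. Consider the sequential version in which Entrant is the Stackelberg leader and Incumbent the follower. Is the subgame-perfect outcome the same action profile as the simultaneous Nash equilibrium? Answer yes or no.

Incumbent best-responds to each possible Entrant move:
- E1 → Incumbent plays Soft (best of 3, -1, -5); Entrant gets 0.
- E2 → Incumbent plays Moderate (best of 3, 9, 6); Entrant gets 9.
- E3 → Incumbent plays Soft (best of 2, -4, -7); Entrant gets -6.
- E4 → Incumbent plays Moderate (best of -9, -1, -3); Entrant gets -4.
Entrant's induced payoffs are 0, 9, -6, -4, so Entrant commits to E2. Subgame-perfect outcome: (Moderate, E2) with payoffs (9, 9).
For the simultaneous game, intersect best replies.
Incumbent's best replies: E1→Soft; E2→Moderate; E3→Soft; E4→Moderate.
Entrant's best replies: Soft→E2; Moderate→E2; Aggressive→E2.
Only (Moderate, E2) has each player best-responding; Nash payoffs (9, 9).
Sequential outcome (Moderate, E2) coincides with the Nash profile (Moderate, E2).

yes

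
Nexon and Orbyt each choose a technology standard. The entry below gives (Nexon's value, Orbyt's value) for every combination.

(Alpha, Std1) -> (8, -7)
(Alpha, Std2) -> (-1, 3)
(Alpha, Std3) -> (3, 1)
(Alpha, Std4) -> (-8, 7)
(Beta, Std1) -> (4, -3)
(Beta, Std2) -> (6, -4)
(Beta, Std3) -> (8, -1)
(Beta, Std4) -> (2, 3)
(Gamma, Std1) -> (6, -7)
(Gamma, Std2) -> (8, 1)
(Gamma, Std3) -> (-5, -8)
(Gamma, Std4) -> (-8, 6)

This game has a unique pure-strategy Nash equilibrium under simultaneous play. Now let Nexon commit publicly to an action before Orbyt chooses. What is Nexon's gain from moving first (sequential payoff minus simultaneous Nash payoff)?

0

Orbyt best-responds to each possible Nexon move:
- Alpha → Orbyt plays Std4 (best of -7, 3, 1, 7); Nexon gets -8.
- Beta → Orbyt plays Std4 (best of -3, -4, -1, 3); Nexon gets 2.
- Gamma → Orbyt plays Std4 (best of -7, 1, -8, 6); Nexon gets -8.
Maximizing over -8, 2, -8, Nexon chooses Beta. Subgame-perfect outcome: (Beta, Std4) with payoffs (2, 3).
Under simultaneous play:
Nexon's best replies: Std1→Alpha; Std2→Gamma; Std3→Beta; Std4→Beta.
Orbyt's best replies: Alpha→Std4; Beta→Std4; Gamma→Std4.
Only (Beta, Std4) has each player best-responding; Nash payoffs (2, 3).
Nexon's commitment gain: 2 − 2 = 0.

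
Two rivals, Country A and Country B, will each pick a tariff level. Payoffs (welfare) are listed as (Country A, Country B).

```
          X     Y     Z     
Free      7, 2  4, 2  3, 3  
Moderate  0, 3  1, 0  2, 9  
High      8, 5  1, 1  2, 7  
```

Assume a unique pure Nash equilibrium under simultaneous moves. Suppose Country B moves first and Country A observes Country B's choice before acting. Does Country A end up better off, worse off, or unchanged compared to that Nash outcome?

better off

Solve by backward induction (Country B leads).
- X: BR = High, leader payoff 5.
- Y: BR = Free, leader payoff 2.
- Z: BR = Free, leader payoff 3.
Country B's induced payoffs are 5, 2, 3, so Country B commits to X. Subgame-perfect outcome: (High, X) with payoffs (8, 5).
Under simultaneous play:
Country A's best replies: X→High; Y→Free; Z→Free.
Country B's best replies: Free→Z; Moderate→Z; High→Z.
Only (Free, Z) has each player best-responding; Nash payoffs (3, 3).
Country A earns 8 sequentially versus 3 at the Nash outcome: better off.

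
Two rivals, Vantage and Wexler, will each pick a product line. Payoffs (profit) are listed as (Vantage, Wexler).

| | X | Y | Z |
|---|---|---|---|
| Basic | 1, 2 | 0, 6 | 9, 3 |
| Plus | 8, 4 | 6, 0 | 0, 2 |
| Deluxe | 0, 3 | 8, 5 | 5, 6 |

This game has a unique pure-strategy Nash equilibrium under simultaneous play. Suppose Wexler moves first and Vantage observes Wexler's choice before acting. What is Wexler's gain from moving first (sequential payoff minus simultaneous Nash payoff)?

1

Backward induction with Wexler moving first.
- X: Vantage compares 1, 8, 0 and picks Plus; Wexler would get 4.
- Y: Vantage compares 0, 6, 8 and picks Deluxe; Wexler would get 5.
- Z: Vantage compares 9, 0, 5 and picks Basic; Wexler would get 3.
Maximizing over 4, 5, 3, Wexler chooses Y. Subgame-perfect outcome: (Deluxe, Y) with payoffs (8, 5).
Under simultaneous play:
Vantage's best replies: X→Plus; Y→Deluxe; Z→Basic.
Wexler's best replies: Basic→Y; Plus→X; Deluxe→Z.
Only (Plus, X) has each player best-responding; Nash payoffs (8, 4).
Wexler's commitment gain: 5 − 4 = 1.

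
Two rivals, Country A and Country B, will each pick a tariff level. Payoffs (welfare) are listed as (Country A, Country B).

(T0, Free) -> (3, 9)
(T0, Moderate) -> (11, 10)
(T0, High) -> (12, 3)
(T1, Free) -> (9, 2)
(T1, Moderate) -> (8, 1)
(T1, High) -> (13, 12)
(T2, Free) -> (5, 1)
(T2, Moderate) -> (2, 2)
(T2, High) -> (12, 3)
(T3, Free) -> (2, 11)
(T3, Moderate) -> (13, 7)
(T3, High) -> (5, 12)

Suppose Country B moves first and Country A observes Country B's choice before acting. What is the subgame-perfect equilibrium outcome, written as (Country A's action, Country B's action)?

(T1, High)

Country A best-responds to each possible Country B move:
- Free: BR = T1, leader payoff 2.
- Moderate: BR = T3, leader payoff 7.
- High: BR = T1, leader payoff 12.
Country B's induced payoffs are 2, 7, 12, so Country B commits to High. Subgame-perfect outcome: (T1, High) with payoffs (13, 12).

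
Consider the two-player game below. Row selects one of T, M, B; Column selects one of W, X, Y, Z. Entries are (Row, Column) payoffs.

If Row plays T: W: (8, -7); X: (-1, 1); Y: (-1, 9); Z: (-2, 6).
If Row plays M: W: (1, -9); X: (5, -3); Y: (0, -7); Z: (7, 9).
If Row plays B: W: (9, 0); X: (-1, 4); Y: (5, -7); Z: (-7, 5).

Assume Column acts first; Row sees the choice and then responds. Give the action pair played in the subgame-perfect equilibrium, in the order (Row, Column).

Solve by backward induction (Column leads).
- W: Row compares 8, 1, 9 and picks B; Column would get 0.
- X: Row compares -1, 5, -1 and picks M; Column would get -3.
- Y: Row compares -1, 0, 5 and picks B; Column would get -7.
- Z: Row compares -2, 7, -7 and picks M; Column would get 9.
Maximizing over 0, -3, -7, 9, Column chooses Z. Subgame-perfect outcome: (M, Z) with payoffs (7, 9).

(M, Z)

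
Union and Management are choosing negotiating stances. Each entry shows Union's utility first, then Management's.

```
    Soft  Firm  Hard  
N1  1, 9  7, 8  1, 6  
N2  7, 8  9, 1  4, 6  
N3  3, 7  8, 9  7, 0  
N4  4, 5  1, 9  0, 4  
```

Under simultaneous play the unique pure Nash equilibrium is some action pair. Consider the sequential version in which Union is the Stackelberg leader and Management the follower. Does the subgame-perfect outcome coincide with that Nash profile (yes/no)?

Work backward from Management's decision.
- N1: Management compares 9, 8, 6 and picks Soft; Union would get 1.
- N2: Management compares 8, 1, 6 and picks Soft; Union would get 7.
- N3: Management compares 7, 9, 0 and picks Firm; Union would get 8.
- N4: Management compares 5, 9, 4 and picks Firm; Union would get 1.
Union's induced payoffs are 1, 7, 8, 1, so Union commits to N3. Subgame-perfect outcome: (N3, Firm) with payoffs (8, 9).
Now find the simultaneous Nash equilibrium.
Union's best replies: Soft→N2; Firm→N2; Hard→N3.
Management's best replies: N1→Soft; N2→Soft; N3→Firm; N4→Firm.
Only (N2, Soft) has each player best-responding; Nash payoffs (7, 8).
Sequential outcome (N3, Firm) differs from the Nash profile (N2, Soft).

no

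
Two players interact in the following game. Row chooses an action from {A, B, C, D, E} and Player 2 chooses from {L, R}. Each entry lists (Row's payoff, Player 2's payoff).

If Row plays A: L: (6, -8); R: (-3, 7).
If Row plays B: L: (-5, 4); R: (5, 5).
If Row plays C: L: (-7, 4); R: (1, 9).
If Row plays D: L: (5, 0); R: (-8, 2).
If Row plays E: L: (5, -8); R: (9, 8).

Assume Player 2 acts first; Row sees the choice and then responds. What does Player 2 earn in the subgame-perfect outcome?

8

Backward induction with Player 2 moving first.
- L: BR = A, leader payoff -8.
- R: BR = E, leader payoff 8.
Among -8, 8, the best is 8 at R. Subgame-perfect outcome: (E, R) with payoffs (9, 8).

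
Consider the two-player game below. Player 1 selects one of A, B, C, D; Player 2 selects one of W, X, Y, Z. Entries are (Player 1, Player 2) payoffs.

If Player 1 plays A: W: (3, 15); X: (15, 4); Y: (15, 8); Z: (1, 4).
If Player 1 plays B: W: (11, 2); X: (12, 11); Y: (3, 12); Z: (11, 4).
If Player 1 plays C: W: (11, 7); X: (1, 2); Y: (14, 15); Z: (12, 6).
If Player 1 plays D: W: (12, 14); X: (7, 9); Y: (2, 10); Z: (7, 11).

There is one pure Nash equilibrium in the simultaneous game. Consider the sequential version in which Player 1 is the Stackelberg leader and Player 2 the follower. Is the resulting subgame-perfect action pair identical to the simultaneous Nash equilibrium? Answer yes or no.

Player 2 best-responds to each possible Player 1 move:
- A: Player 2 compares 15, 4, 8, 4 and picks W; Player 1 would get 3.
- B: Player 2 compares 2, 11, 12, 4 and picks Y; Player 1 would get 3.
- C: Player 2 compares 7, 2, 15, 6 and picks Y; Player 1 would get 14.
- D: Player 2 compares 14, 9, 10, 11 and picks W; Player 1 would get 12.
Maximizing over 3, 3, 14, 12, Player 1 chooses C. Subgame-perfect outcome: (C, Y) with payoffs (14, 15).
Now find the simultaneous Nash equilibrium.
Player 1's best replies: W→D; X→A; Y→A; Z→C.
Player 2's best replies: A→W; B→Y; C→Y; D→W.
The unique mutual best reply is (D, W), giving (12, 14).
Sequential outcome (C, Y) differs from the Nash profile (D, W).

no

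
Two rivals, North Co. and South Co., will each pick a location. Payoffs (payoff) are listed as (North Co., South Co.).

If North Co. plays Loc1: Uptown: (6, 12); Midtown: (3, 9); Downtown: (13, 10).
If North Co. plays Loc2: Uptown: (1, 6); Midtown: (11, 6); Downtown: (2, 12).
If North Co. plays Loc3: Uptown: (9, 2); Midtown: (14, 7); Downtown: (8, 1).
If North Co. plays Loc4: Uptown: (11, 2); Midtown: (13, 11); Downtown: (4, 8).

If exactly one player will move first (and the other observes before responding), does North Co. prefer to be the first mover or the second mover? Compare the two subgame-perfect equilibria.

first

If North Co. leads: South Co.'s best replies are Loc1→Uptown, Loc2→Downtown, Loc3→Midtown, Loc4→Midtown; North Co.'s induced payoffs 6, 2, 14, 13; outcome (Loc3, Midtown), payoffs (14, 7).
If South Co. leads: North Co.'s best replies are Uptown→Loc4, Midtown→Loc3, Downtown→Loc1; South Co.'s induced payoffs 2, 7, 10; outcome (Loc1, Downtown), payoffs (13, 10).
North Co. gets 14 moving first and 13 moving second, so North Co. prefers to move first.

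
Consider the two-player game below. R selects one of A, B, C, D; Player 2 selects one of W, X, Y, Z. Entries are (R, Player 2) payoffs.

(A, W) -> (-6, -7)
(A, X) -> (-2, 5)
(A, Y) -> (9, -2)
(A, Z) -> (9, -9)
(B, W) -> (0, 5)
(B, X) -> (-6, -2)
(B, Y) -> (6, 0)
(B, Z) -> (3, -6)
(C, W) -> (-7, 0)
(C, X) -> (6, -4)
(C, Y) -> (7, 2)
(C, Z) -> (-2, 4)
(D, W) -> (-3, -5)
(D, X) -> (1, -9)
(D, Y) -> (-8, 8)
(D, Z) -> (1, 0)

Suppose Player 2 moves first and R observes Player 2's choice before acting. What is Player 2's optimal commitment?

W

R best-responds to each possible Player 2 move:
- W: R compares -6, 0, -7, -3 and picks B; Player 2 would get 5.
- X: R compares -2, -6, 6, 1 and picks C; Player 2 would get -4.
- Y: R compares 9, 6, 7, -8 and picks A; Player 2 would get -2.
- Z: R compares 9, 3, -2, 1 and picks A; Player 2 would get -9.
Player 2's induced payoffs are 5, -4, -2, -9, so Player 2 commits to W. Subgame-perfect outcome: (B, W) with payoffs (0, 5).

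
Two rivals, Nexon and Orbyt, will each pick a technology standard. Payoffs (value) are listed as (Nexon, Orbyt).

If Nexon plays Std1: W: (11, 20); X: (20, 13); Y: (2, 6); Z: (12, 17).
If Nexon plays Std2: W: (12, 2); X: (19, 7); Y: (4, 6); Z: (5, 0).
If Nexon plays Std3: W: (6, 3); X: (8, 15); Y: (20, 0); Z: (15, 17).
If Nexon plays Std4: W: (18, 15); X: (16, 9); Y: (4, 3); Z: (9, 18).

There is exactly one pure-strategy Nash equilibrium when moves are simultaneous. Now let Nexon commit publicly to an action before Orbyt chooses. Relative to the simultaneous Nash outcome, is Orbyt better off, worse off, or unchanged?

Solve by backward induction (Nexon leads).
- Std1: BR = W, leader payoff 11.
- Std2: BR = X, leader payoff 19.
- Std3: BR = Z, leader payoff 15.
- Std4: BR = Z, leader payoff 9.
Among 11, 19, 15, 9, the best is 19 at Std2. Subgame-perfect outcome: (Std2, X) with payoffs (19, 7).
Now find the simultaneous Nash equilibrium.
Nexon's best replies: W→Std4; X→Std1; Y→Std3; Z→Std3.
Orbyt's best replies: Std1→W; Std2→X; Std3→Z; Std4→Z.
Only (Std3, Z) has each player best-responding; Nash payoffs (15, 17).
Orbyt earns 7 sequentially versus 17 at the Nash outcome: worse off.

worse off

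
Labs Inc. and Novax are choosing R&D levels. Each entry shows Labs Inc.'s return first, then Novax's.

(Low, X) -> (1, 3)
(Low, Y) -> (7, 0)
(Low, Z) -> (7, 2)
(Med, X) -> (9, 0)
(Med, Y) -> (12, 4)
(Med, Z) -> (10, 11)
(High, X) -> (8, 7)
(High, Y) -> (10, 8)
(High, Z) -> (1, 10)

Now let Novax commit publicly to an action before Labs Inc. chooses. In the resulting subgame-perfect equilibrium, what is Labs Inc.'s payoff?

10

Backward induction with Novax moving first.
- X → Labs Inc. plays Med (best of 1, 9, 8); Novax gets 0.
- Y → Labs Inc. plays Med (best of 7, 12, 10); Novax gets 4.
- Z → Labs Inc. plays Med (best of 7, 10, 1); Novax gets 11.
Among 0, 4, 11, the best is 11 at Z. Subgame-perfect outcome: (Med, Z) with payoffs (10, 11).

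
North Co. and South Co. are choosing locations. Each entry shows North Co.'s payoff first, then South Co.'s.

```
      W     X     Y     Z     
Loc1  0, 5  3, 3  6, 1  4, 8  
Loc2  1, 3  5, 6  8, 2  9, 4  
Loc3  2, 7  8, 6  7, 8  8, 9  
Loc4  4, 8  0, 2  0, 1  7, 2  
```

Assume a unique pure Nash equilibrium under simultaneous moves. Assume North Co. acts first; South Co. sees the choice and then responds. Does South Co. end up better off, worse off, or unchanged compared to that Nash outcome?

Backward induction with North Co. moving first.
- Loc1: South Co. compares 5, 3, 1, 8 and picks Z; North Co. would get 4.
- Loc2: South Co. compares 3, 6, 2, 4 and picks X; North Co. would get 5.
- Loc3: South Co. compares 7, 6, 8, 9 and picks Z; North Co. would get 8.
- Loc4: South Co. compares 8, 2, 1, 2 and picks W; North Co. would get 4.
Maximizing over 4, 5, 8, 4, North Co. chooses Loc3. Subgame-perfect outcome: (Loc3, Z) with payoffs (8, 9).
For the simultaneous game, intersect best replies.
North Co.'s best replies: W→Loc4; X→Loc3; Y→Loc2; Z→Loc2.
South Co.'s best replies: Loc1→Z; Loc2→X; Loc3→Z; Loc4→W.
The unique mutual best reply is (Loc4, W), giving (4, 8).
South Co. earns 9 sequentially versus 8 at the Nash outcome: better off.

better off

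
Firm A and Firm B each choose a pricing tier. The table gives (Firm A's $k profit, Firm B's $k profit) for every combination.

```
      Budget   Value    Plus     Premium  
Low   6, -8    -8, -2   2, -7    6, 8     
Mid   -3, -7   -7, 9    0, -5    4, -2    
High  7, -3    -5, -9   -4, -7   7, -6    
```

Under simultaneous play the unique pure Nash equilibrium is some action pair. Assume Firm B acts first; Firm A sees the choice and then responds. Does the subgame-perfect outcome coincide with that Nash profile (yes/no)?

Work backward from Firm A's decision.
- Budget: Firm A compares 6, -3, 7 and picks High; Firm B would get -3.
- Value: Firm A compares -8, -7, -5 and picks High; Firm B would get -9.
- Plus: Firm A compares 2, 0, -4 and picks Low; Firm B would get -7.
- Premium: Firm A compares 6, 4, 7 and picks High; Firm B would get -6.
Among -3, -9, -7, -6, the best is -3 at Budget. Subgame-perfect outcome: (High, Budget) with payoffs (7, -3).
Under simultaneous play:
Firm A's best replies: Budget→High; Value→High; Plus→Low; Premium→High.
Firm B's best replies: Low→Premium; Mid→Value; High→Budget.
Only (High, Budget) has each player best-responding; Nash payoffs (7, -3).
Sequential outcome (High, Budget) coincides with the Nash profile (High, Budget).

yes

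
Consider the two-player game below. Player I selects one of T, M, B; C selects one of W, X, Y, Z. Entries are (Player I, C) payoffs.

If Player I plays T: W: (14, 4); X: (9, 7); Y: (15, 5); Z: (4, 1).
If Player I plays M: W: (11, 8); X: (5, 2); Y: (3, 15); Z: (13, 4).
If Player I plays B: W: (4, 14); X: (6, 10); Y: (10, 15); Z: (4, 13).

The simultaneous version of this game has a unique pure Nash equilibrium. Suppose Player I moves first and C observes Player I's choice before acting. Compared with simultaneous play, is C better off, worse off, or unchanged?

better off

Backward induction with Player I moving first.
- T → C plays X (best of 4, 7, 5, 1); Player I gets 9.
- M → C plays Y (best of 8, 2, 15, 4); Player I gets 3.
- B → C plays Y (best of 14, 10, 15, 13); Player I gets 10.
Among 9, 3, 10, the best is 10 at B. Subgame-perfect outcome: (B, Y) with payoffs (10, 15).
Under simultaneous play:
Player I's best replies: W→T; X→T; Y→T; Z→M.
C's best replies: T→X; M→Y; B→Y.
Only (T, X) has each player best-responding; Nash payoffs (9, 7).
C earns 15 sequentially versus 7 at the Nash outcome: better off.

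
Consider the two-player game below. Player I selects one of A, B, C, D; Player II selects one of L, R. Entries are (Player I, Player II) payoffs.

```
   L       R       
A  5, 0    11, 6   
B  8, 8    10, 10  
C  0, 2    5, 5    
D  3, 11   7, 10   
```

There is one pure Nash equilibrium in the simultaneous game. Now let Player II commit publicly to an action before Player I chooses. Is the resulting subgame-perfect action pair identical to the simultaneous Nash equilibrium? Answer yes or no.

Player I best-responds to each possible Player II move:
- L: BR = B, leader payoff 8.
- R: BR = A, leader payoff 6.
Maximizing over 8, 6, Player II chooses L. Subgame-perfect outcome: (B, L) with payoffs (8, 8).
Now find the simultaneous Nash equilibrium.
Player I's best replies: L→B; R→A.
Player II's best replies: A→R; B→R; C→R; D→L.
Only (A, R) has each player best-responding; Nash payoffs (11, 6).
Sequential outcome (B, L) differs from the Nash profile (A, R).

no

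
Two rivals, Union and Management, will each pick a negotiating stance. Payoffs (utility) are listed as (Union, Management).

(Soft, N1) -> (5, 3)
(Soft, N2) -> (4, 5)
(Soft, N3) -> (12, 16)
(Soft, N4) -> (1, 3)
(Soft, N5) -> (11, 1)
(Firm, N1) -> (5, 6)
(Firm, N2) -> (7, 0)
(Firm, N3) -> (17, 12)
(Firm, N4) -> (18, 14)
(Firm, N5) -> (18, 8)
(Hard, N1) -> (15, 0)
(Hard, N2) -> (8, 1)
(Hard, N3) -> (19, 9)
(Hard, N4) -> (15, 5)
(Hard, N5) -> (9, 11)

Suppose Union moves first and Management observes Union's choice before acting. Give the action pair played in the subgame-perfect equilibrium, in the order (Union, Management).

Work backward from Management's decision.
- Soft: BR = N3, leader payoff 12.
- Firm: BR = N4, leader payoff 18.
- Hard: BR = N5, leader payoff 9.
Union's induced payoffs are 12, 18, 9, so Union commits to Firm. Subgame-perfect outcome: (Firm, N4) with payoffs (18, 14).

(Firm, N4)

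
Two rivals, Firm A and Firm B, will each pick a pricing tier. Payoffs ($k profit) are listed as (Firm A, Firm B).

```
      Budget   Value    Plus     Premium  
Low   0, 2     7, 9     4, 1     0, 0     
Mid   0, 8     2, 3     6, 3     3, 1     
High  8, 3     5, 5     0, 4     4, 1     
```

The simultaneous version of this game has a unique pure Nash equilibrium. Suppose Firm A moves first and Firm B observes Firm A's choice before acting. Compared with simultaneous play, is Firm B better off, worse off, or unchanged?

unchanged

Work backward from Firm B's decision.
- Low: Firm B compares 2, 9, 1, 0 and picks Value; Firm A would get 7.
- Mid: Firm B compares 8, 3, 3, 1 and picks Budget; Firm A would get 0.
- High: Firm B compares 3, 5, 4, 1 and picks Value; Firm A would get 5.
Among 7, 0, 5, the best is 7 at Low. Subgame-perfect outcome: (Low, Value) with payoffs (7, 9).
Under simultaneous play:
Firm A's best replies: Budget→High; Value→Low; Plus→Mid; Premium→High.
Firm B's best replies: Low→Value; Mid→Budget; High→Value.
Only (Low, Value) has each player best-responding; Nash payoffs (7, 9).
Firm B earns 9 sequentially versus 9 at the Nash outcome: unchanged.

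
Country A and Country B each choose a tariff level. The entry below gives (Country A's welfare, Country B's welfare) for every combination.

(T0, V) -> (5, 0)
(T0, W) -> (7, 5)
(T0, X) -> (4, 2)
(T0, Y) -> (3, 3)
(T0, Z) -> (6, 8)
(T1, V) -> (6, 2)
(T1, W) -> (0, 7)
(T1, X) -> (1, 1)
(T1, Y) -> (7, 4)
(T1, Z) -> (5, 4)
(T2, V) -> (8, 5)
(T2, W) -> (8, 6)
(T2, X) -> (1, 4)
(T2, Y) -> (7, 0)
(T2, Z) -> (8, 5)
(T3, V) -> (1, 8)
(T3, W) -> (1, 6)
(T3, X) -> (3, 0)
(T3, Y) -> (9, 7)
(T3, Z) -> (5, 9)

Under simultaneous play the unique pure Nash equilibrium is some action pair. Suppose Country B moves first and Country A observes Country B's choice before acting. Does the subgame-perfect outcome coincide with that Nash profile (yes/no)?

no

Country A best-responds to each possible Country B move:
- V → Country A plays T2 (best of 5, 6, 8, 1); Country B gets 5.
- W → Country A plays T2 (best of 7, 0, 8, 1); Country B gets 6.
- X → Country A plays T0 (best of 4, 1, 1, 3); Country B gets 2.
- Y → Country A plays T3 (best of 3, 7, 7, 9); Country B gets 7.
- Z → Country A plays T2 (best of 6, 5, 8, 5); Country B gets 5.
Maximizing over 5, 6, 2, 7, 5, Country B chooses Y. Subgame-perfect outcome: (T3, Y) with payoffs (9, 7).
Now find the simultaneous Nash equilibrium.
Country A's best replies: V→T2; W→T2; X→T0; Y→T3; Z→T2.
Country B's best replies: T0→Z; T1→W; T2→W; T3→Z.
The unique mutual best reply is (T2, W), giving (8, 6).
Sequential outcome (T3, Y) differs from the Nash profile (T2, W).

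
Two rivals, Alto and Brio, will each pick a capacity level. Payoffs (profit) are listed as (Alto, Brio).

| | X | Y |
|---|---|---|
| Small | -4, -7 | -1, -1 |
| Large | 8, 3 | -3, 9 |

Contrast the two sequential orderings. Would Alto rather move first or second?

second

If Alto leads: Brio's best replies are Small→Y, Large→Y; Alto's induced payoffs -1, -3; outcome (Small, Y), payoffs (-1, -1).
If Brio leads: Alto's best replies are X→Large, Y→Small; Brio's induced payoffs 3, -1; outcome (Large, X), payoffs (8, 3).
Alto gets -1 moving first and 8 moving second, so Alto prefers to move second.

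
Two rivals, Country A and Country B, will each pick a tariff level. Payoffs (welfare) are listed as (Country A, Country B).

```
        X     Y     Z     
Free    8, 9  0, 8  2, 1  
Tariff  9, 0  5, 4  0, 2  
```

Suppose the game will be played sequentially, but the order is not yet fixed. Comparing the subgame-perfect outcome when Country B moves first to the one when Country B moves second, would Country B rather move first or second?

second

If Country A leads: Country B's best replies are Free→X, Tariff→Y; Country A's induced payoffs 8, 5; outcome (Free, X), payoffs (8, 9).
If Country B leads: Country A's best replies are X→Tariff, Y→Tariff, Z→Free; Country B's induced payoffs 0, 4, 1; outcome (Tariff, Y), payoffs (5, 4).
Country B gets 4 moving first and 9 moving second, so Country B prefers to move second.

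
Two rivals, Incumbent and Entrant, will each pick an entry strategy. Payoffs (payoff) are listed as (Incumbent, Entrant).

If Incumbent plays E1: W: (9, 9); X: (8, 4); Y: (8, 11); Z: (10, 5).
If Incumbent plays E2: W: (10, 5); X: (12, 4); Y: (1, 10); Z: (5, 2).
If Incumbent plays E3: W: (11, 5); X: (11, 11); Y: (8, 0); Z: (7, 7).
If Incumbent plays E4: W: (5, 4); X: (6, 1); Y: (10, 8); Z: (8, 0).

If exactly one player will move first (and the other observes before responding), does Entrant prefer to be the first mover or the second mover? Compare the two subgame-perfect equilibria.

second

If Incumbent leads: Entrant's best replies are E1→Y, E2→Y, E3→X, E4→Y; Incumbent's induced payoffs 8, 1, 11, 10; outcome (E3, X), payoffs (11, 11).
If Entrant leads: Incumbent's best replies are W→E3, X→E2, Y→E4, Z→E1; Entrant's induced payoffs 5, 4, 8, 5; outcome (E4, Y), payoffs (10, 8).
Entrant gets 8 moving first and 11 moving second, so Entrant prefers to move second.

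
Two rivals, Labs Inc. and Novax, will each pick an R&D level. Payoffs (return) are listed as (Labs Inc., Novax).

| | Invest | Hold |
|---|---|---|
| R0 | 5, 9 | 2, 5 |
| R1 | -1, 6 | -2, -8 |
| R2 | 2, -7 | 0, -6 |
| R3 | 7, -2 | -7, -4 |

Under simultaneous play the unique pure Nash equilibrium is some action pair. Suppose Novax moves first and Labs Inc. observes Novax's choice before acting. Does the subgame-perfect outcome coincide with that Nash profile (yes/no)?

Solve by backward induction (Novax leads).
- Invest: BR = R3, leader payoff -2.
- Hold: BR = R0, leader payoff 5.
Maximizing over -2, 5, Novax chooses Hold. Subgame-perfect outcome: (R0, Hold) with payoffs (2, 5).
For the simultaneous game, intersect best replies.
Labs Inc.'s best replies: Invest→R3; Hold→R0.
Novax's best replies: R0→Invest; R1→Invest; R2→Hold; R3→Invest.
Only (R3, Invest) has each player best-responding; Nash payoffs (7, -2).
Sequential outcome (R0, Hold) differs from the Nash profile (R3, Invest).

no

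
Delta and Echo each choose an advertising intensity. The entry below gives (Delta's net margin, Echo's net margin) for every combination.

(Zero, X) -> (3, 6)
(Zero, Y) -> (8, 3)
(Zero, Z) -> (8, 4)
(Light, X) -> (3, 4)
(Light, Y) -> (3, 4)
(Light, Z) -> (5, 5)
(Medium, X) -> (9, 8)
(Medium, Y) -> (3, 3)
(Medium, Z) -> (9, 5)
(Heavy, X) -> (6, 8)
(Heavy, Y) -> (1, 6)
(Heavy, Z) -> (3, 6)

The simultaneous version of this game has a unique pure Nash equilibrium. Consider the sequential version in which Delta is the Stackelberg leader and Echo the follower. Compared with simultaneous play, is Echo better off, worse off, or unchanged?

Backward induction with Delta moving first.
- Zero → Echo plays X (best of 6, 3, 4); Delta gets 3.
- Light → Echo plays Z (best of 4, 4, 5); Delta gets 5.
- Medium → Echo plays X (best of 8, 3, 5); Delta gets 9.
- Heavy → Echo plays X (best of 8, 6, 6); Delta gets 6.
Delta's induced payoffs are 3, 5, 9, 6, so Delta commits to Medium. Subgame-perfect outcome: (Medium, X) with payoffs (9, 8).
Under simultaneous play:
Delta's best replies: X→Medium; Y→Zero; Z→Medium.
Echo's best replies: Zero→X; Light→Z; Medium→X; Heavy→X.
The unique mutual best reply is (Medium, X), giving (9, 8).
Echo earns 8 sequentially versus 8 at the Nash outcome: unchanged.

unchanged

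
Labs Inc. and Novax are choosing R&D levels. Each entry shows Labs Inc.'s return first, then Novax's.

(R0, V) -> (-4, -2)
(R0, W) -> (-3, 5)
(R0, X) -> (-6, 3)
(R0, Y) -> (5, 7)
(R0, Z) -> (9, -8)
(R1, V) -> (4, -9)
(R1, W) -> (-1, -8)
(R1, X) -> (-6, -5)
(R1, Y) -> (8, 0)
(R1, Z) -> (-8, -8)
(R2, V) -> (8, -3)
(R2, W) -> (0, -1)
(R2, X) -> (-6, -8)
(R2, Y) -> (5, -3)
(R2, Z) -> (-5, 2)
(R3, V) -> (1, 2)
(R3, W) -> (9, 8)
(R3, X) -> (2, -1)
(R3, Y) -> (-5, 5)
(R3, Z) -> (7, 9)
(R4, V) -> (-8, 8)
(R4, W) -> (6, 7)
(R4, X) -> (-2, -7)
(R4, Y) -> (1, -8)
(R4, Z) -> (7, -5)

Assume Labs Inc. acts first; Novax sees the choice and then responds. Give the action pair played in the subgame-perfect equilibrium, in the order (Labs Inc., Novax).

Solve by backward induction (Labs Inc. leads).
- R0: BR = Y, leader payoff 5.
- R1: BR = Y, leader payoff 8.
- R2: BR = Z, leader payoff -5.
- R3: BR = Z, leader payoff 7.
- R4: BR = V, leader payoff -8.
Labs Inc.'s induced payoffs are 5, 8, -5, 7, -8, so Labs Inc. commits to R1. Subgame-perfect outcome: (R1, Y) with payoffs (8, 0).

(R1, Y)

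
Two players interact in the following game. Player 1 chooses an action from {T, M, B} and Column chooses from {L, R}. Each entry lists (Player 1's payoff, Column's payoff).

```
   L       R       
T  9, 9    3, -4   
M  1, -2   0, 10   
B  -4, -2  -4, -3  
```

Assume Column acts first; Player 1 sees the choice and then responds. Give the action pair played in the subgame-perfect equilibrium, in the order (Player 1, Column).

(T, L)

Work backward from Player 1's decision.
- L: BR = T, leader payoff 9.
- R: BR = T, leader payoff -4.
Column's induced payoffs are 9, -4, so Column commits to L. Subgame-perfect outcome: (T, L) with payoffs (9, 9).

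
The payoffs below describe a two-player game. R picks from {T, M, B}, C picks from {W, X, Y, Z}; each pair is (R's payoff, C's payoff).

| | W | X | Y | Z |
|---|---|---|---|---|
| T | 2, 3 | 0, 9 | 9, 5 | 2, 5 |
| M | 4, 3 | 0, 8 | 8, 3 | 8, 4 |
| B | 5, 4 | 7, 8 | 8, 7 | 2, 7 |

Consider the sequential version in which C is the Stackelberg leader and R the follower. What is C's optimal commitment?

X

Work backward from R's decision.
- W: R compares 2, 4, 5 and picks B; C would get 4.
- X: R compares 0, 0, 7 and picks B; C would get 8.
- Y: R compares 9, 8, 8 and picks T; C would get 5.
- Z: R compares 2, 8, 2 and picks M; C would get 4.
C's induced payoffs are 4, 8, 5, 4, so C commits to X. Subgame-perfect outcome: (B, X) with payoffs (7, 8).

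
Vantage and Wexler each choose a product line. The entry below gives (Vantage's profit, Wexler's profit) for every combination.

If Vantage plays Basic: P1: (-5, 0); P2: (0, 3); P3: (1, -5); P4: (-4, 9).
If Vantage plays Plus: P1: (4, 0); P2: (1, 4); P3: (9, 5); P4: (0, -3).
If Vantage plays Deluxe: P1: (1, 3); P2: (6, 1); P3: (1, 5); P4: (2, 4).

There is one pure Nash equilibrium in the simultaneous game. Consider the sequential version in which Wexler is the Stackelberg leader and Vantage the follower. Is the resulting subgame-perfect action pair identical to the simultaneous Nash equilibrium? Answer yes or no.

Solve by backward induction (Wexler leads).
- P1 → Vantage plays Plus (best of -5, 4, 1); Wexler gets 0.
- P2 → Vantage plays Deluxe (best of 0, 1, 6); Wexler gets 1.
- P3 → Vantage plays Plus (best of 1, 9, 1); Wexler gets 5.
- P4 → Vantage plays Deluxe (best of -4, 0, 2); Wexler gets 4.
Maximizing over 0, 1, 5, 4, Wexler chooses P3. Subgame-perfect outcome: (Plus, P3) with payoffs (9, 5).
Now find the simultaneous Nash equilibrium.
Vantage's best replies: P1→Plus; P2→Deluxe; P3→Plus; P4→Deluxe.
Wexler's best replies: Basic→P4; Plus→P3; Deluxe→P3.
Only (Plus, P3) has each player best-responding; Nash payoffs (9, 5).
Sequential outcome (Plus, P3) coincides with the Nash profile (Plus, P3).

yes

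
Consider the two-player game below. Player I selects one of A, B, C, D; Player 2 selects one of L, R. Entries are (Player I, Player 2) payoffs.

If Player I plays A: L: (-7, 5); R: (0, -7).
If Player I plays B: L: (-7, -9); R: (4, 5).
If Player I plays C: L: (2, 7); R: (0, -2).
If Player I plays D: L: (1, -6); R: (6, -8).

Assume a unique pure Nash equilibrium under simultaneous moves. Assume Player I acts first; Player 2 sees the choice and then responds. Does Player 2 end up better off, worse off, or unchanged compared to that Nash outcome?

Player 2 best-responds to each possible Player I move:
- A → Player 2 plays L (best of 5, -7); Player I gets -7.
- B → Player 2 plays R (best of -9, 5); Player I gets 4.
- C → Player 2 plays L (best of 7, -2); Player I gets 2.
- D → Player 2 plays L (best of -6, -8); Player I gets 1.
Among -7, 4, 2, 1, the best is 4 at B. Subgame-perfect outcome: (B, R) with payoffs (4, 5).
Under simultaneous play:
Player I's best replies: L→C; R→D.
Player 2's best replies: A→L; B→R; C→L; D→L.
The unique mutual best reply is (C, L), giving (2, 7).
Player 2 earns 5 sequentially versus 7 at the Nash outcome: worse off.

worse off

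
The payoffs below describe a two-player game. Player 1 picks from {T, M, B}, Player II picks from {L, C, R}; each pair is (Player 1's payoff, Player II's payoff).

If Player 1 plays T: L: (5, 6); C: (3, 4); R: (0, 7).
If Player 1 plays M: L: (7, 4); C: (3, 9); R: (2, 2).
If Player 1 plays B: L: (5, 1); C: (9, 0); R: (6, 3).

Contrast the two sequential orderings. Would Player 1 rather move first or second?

If Player 1 leads: Player II's best replies are T→R, M→C, B→R; Player 1's induced payoffs 0, 3, 6; outcome (B, R), payoffs (6, 3).
If Player II leads: Player 1's best replies are L→M, C→B, R→B; Player II's induced payoffs 4, 0, 3; outcome (M, L), payoffs (7, 4).
Player 1 gets 6 moving first and 7 moving second, so Player 1 prefers to move second.

second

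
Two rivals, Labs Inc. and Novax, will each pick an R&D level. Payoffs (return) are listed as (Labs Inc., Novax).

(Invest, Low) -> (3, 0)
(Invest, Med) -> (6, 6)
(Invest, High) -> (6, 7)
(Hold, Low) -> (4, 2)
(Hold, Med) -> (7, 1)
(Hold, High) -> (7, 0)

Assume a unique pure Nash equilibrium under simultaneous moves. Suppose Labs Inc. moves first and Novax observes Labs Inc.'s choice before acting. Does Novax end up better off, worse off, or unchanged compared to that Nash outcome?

better off

Backward induction with Labs Inc. moving first.
- Invest: BR = High, leader payoff 6.
- Hold: BR = Low, leader payoff 4.
Maximizing over 6, 4, Labs Inc. chooses Invest. Subgame-perfect outcome: (Invest, High) with payoffs (6, 7).
Now find the simultaneous Nash equilibrium.
Labs Inc.'s best replies: Low→Hold; Med→Hold; High→Hold.
Novax's best replies: Invest→High; Hold→Low.
The unique mutual best reply is (Hold, Low), giving (4, 2).
Novax earns 7 sequentially versus 2 at the Nash outcome: better off.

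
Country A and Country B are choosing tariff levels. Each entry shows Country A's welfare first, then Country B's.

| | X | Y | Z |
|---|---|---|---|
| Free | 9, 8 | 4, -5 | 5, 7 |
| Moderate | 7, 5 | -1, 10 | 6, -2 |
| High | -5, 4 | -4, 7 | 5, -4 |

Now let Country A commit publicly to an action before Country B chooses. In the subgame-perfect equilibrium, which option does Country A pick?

Free

Solve by backward induction (Country A leads).
- Free: BR = X, leader payoff 9.
- Moderate: BR = Y, leader payoff -1.
- High: BR = Y, leader payoff -4.
Country A's induced payoffs are 9, -1, -4, so Country A commits to Free. Subgame-perfect outcome: (Free, X) with payoffs (9, 8).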